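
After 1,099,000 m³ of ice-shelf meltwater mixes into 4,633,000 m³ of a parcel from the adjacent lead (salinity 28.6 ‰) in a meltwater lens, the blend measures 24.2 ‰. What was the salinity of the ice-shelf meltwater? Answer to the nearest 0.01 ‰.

Salt balance: 4,633,000×28.6 + 1,099,000×S = 5,732,000×24.2
132,503,800 + 1,099,000·S = 138,714,400
S = (138,714,400 − 132,503,800) / 1,099,000 = 5.6511 ‰

5.65 ‰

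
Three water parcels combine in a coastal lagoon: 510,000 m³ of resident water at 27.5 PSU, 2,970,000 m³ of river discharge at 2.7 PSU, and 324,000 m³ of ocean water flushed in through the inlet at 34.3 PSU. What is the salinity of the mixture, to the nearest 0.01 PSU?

By conservation of dissolved salt,
salt = 510,000×27.5 + 2,970,000×2.7 + 324,000×34.3 = 14,025,000 + 8,019,000 + 11,113,200 = 33,157,200
volume = 510,000 + 2,970,000 + 324,000 = 3,804,000 m³
S = 33,157,200 / 3,804,000 = 8.7164 PSU

8.72 PSU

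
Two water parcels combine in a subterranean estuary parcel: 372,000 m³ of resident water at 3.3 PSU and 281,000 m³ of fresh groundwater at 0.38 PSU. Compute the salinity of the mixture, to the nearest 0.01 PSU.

2.04 PSU

Mass of salt is conserved:
salt = 372,000×3.3 + 281,000×0.38 = 1,227,600 + 106,780 = 1,334,380
volume = 372,000 + 281,000 = 653,000 m³
S = 1,334,380 / 653,000 = 2.0435 PSU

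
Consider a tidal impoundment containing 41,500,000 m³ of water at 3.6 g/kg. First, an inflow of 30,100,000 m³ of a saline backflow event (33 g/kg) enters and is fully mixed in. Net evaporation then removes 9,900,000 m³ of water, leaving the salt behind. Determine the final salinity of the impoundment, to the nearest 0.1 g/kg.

After mixing: salt = 41,500,000×3.6 + 30,100,000×33 = 1,142,700,000; volume = 71,600,000 m³
After evaporation: salt unchanged = 1,142,700,000; volume = 71,600,000 − 9,900,000 = 61,700,000 m³
S = 1,142,700,000 / 61,700,000 = 18.5203 g/kg

18.5 g/kg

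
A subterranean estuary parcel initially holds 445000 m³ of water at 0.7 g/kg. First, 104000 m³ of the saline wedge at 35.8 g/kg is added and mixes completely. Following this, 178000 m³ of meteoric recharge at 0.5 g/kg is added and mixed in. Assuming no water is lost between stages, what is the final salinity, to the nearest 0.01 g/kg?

Mass of salt is conserved:
Initial salt = 445,000×0.7 = 311,500
After stage 1: salt = 311,500 + 104,000×35.8 = 4,034,700; volume = 549,000 m³; S = 7.349 g/kg
After stage 2: salt = 4,034,700 + 178,000×0.5 = 4,123,700; volume = 727,000 m³
S = 4,123,700 / 727,000 = 5.6722 g/kg

5.67 g/kg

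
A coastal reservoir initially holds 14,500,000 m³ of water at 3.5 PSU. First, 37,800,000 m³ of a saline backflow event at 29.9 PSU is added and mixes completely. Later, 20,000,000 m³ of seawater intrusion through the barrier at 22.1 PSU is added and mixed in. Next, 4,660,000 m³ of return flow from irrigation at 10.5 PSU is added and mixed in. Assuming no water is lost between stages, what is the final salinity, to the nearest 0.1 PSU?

By conservation of dissolved salt,
Initial salt = 14,500,000×3.5 = 50,750,000
After stage 1: salt = 50,750,000 + 37,800,000×29.9 = 1,180,970,000; volume = 52,300,000 m³; S = 22.581 PSU
After stage 2: salt = 1,180,970,000 + 20,000,000×22.1 = 1,622,970,000; volume = 72,300,000 m³; S = 22.448 PSU
After stage 3: salt = 1,622,970,000 + 4,660,000×10.5 = 1,671,900,000; volume = 76,960,000 m³
S = 1,671,900,000 / 76,960,000 = 21.7243 PSU

21.7 PSU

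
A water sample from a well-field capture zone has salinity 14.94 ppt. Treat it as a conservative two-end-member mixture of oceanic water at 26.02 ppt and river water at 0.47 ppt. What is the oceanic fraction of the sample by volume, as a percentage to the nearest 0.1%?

Let g be the oceanic fraction. Salt balance per unit volume:
g×26.02 + (1−g)×0.47 = 14.94
g = (14.94 − 0.47) / (26.02 − 0.47) = 14.47/25.55 = 0.5663

56.6%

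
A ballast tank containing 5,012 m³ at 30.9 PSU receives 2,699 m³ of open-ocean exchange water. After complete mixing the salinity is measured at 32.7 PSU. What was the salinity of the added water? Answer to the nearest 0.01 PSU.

36.04 PSU

Salt balance: 5,012×30.9 + 2,699×S = 7,711×32.7
154,870.8 + 2,699·S = 252,149.7
S = (252,149.7 − 154,870.8) / 2,699 = 36.0426 PSU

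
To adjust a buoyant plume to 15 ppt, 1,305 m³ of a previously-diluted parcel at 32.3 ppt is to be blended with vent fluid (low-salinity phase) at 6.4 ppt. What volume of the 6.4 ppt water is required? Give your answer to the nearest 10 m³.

Salt balance: 1,305×32.3 + V×6.4 = (1,305+V)×15
42,151.5 + 6.4V = 19,575 + 15V
22,576.5 = 8.6V
V = 2,625.17 m³

2630 m³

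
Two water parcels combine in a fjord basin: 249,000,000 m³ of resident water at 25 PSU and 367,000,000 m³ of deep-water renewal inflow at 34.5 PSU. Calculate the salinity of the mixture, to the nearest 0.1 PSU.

30.7 PSU

Mass of salt is conserved:
salt = 249,000,000×25 + 367,000,000×34.5 = 6,225,000,000 + 12,661,500,000 = 18,886,500,000
volume = 249,000,000 + 367,000,000 = 616,000,000 m³
S = 18,886,500,000 / 616,000,000 = 30.66 PSU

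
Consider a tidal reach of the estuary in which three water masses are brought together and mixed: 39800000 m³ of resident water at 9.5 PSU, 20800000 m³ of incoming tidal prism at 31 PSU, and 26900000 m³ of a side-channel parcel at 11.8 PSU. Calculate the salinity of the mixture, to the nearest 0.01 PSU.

15.32 PSU

By conservation of dissolved salt,
salt = 39,800,000×9.5 + 20,800,000×31 + 26,900,000×11.8 = 378,100,000 + 644,800,000 + 317,420,000 = 1,340,320,000
volume = 39,800,000 + 20,800,000 + 26,900,000 = 87,500,000 m³
S = 1,340,320,000 / 87,500,000 = 15.3179 PSU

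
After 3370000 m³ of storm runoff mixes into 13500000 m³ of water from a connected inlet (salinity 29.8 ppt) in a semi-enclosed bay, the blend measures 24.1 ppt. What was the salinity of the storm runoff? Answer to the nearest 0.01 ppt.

Salt balance: 13,500,000×29.8 + 3,370,000×S = 16,870,000×24.1
402,300,000 + 3,370,000·S = 406,567,000
S = (406,567,000 − 402,300,000) / 3,370,000 = 1.2662 ppt

1.27 ppt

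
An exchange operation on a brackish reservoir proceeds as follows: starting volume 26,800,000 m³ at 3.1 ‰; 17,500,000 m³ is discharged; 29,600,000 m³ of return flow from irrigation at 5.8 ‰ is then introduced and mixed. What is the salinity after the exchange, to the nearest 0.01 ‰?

Remaining after removal: 9,300,000 m³ at 3.1 ‰ (salt = 28,830,000)
After addition: salt = 28,830,000 + 29,600,000×5.8 = 200,510,000; volume = 38,900,000 m³
S = 200,510,000 / 38,900,000 = 5.1545 ‰

5.15 ‰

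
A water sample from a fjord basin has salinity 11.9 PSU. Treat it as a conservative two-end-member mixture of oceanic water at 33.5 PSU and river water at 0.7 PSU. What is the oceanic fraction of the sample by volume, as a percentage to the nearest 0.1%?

Let g be the oceanic fraction. Salt balance per unit volume:
g×33.5 + (1−g)×0.7 = 11.9
g = (11.9 − 0.7) / (33.5 − 0.7) = 11.2/32.8 = 0.3415

34.1%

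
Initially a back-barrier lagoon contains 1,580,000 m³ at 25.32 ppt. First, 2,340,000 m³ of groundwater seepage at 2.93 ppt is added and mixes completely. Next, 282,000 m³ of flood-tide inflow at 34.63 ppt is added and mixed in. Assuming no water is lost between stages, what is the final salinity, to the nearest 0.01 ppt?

13.48 ppt

By conservation of dissolved salt,
Initial salt = 1,580,000×25.32 = 40,005,600
After stage 1: salt = 40,005,600 + 2,340,000×2.93 = 46,861,800; volume = 3,920,000 m³; S = 11.955 ppt
After stage 2: salt = 46,861,800 + 282,000×34.63 = 56,627,460; volume = 4,202,000 m³
S = 56,627,460 / 4,202,000 = 13.4763 ppt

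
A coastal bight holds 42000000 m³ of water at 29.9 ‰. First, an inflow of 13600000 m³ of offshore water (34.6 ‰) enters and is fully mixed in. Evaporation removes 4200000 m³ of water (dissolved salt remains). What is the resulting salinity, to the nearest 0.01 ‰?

After mixing: salt = 42,000,000×29.9 + 13,600,000×34.6 = 1,726,360,000; volume = 55,600,000 m³
After evaporation: salt unchanged = 1,726,360,000; volume = 55,600,000 − 4,200,000 = 51,400,000 m³
S = 1,726,360,000 / 51,400,000 = 33.5868 ‰

33.59 ‰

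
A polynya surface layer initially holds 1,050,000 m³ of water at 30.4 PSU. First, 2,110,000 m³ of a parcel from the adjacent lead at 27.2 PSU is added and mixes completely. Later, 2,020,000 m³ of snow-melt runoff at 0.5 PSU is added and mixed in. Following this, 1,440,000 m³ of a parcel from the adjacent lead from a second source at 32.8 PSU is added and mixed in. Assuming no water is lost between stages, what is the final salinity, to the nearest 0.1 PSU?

20.8 PSU

Mass of salt is conserved:
Initial salt = 1,050,000×30.4 = 31,920,000
After stage 1: salt = 31,920,000 + 2,110,000×27.2 = 89,312,000; volume = 3,160,000 m³; S = 28.263 PSU
After stage 2: salt = 89,312,000 + 2,020,000×0.5 = 90,322,000; volume = 5,180,000 m³; S = 17.437 PSU
After stage 3: salt = 90,322,000 + 1,440,000×32.8 = 137,554,000; volume = 6,620,000 m³
S = 137,554,000 / 6,620,000 = 20.7785 PSU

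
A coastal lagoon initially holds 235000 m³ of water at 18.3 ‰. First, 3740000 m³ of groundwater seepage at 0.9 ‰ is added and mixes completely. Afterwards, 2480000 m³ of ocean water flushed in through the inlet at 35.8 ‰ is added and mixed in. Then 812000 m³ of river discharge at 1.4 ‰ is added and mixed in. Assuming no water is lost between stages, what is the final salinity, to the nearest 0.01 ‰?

13.43 ‰

Mass of salt is conserved:
Initial salt = 235,000×18.3 = 4,300,500
After stage 1: salt = 4,300,500 + 3,740,000×0.9 = 7,666,500; volume = 3,975,000 m³; S = 1.929 ‰
After stage 2: salt = 7,666,500 + 2,480,000×35.8 = 96,450,500; volume = 6,455,000 m³; S = 14.942 ‰
After stage 3: salt = 96,450,500 + 812,000×1.4 = 97,587,300; volume = 7,267,000 m³
S = 97,587,300 / 7,267,000 = 13.4288 ‰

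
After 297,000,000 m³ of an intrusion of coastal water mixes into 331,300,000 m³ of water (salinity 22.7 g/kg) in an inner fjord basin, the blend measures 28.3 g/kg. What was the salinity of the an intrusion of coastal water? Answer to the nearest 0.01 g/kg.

34.55 g/kg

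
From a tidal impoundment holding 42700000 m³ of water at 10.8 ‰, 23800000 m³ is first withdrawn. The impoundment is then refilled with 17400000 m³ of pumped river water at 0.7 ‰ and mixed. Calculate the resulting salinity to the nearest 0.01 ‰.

5.96 ‰

Remaining after removal: 18,900,000 m³ at 10.8 ‰ (salt = 204,120,000)
After addition: salt = 204,120,000 + 17,400,000×0.7 = 216,300,000; volume = 36,300,000 m³
S = 216,300,000 / 36,300,000 = 5.9587 ‰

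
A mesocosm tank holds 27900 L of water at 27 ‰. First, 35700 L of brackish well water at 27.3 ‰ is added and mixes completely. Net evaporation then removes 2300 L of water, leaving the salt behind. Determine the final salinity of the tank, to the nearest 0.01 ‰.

After mixing: salt = 27,900×27 + 35,700×27.3 = 1,727,910; volume = 63,600 L
After evaporation: salt unchanged = 1,727,910; volume = 63,600 − 2,300 = 61,300 L
S = 1,727,910 / 61,300 = 28.1878 ‰

28.19 ‰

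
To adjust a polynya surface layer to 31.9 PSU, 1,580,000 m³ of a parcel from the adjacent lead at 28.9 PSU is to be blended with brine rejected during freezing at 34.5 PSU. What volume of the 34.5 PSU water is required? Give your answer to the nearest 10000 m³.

1820000 m³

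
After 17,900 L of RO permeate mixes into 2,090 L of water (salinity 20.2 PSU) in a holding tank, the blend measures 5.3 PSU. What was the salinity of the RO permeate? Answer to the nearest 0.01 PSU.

3.56 PSU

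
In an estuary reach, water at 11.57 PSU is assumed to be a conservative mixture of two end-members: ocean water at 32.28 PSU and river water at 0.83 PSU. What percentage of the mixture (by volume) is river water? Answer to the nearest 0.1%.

65.9%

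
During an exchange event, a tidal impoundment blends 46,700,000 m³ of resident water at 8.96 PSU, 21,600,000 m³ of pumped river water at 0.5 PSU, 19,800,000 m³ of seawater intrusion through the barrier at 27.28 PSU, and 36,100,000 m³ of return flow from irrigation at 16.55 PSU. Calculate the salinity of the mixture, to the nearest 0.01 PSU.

12.62 PSU

By conservation of dissolved salt,
salt = 46,700,000×8.96 + 21,600,000×0.5 + 19,800,000×27.28 + 36,100,000×16.55 = 418,432,000 + 10,800,000 + 540,144,000 + 597,455,000 = 1,566,831,000
volume = 46,700,000 + 21,600,000 + 19,800,000 + 36,100,000 = 124,200,000 m³
S = 1,566,831,000 / 124,200,000 = 12.6154 PSU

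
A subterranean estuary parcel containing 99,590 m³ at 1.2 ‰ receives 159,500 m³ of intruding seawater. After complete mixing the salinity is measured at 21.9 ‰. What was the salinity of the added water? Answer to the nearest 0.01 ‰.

34.82 ‰

Salt balance: 99,590×1.2 + 159,500×S = 259,090×21.9
119,508 + 159,500·S = 5,674,071
S = (5,674,071 − 119,508) / 159,500 = 34.8248 ‰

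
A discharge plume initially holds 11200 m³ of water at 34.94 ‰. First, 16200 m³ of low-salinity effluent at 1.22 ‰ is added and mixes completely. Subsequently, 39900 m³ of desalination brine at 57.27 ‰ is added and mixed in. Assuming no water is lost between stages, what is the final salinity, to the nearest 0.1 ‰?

Conserving salt mass:
Initial salt = 11,200×34.94 = 391,328
After stage 1: salt = 391,328 + 16,200×1.22 = 411,092; volume = 27,400 m³; S = 15.003 ‰
After stage 2: salt = 411,092 + 39,900×57.27 = 2,696,165; volume = 67,300 m³
S = 2,696,165 / 67,300 = 40.0619 ‰

40.1 ‰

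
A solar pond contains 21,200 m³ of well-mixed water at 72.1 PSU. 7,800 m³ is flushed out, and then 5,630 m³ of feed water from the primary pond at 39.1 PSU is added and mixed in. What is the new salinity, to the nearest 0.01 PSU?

62.34 PSU

Remaining after removal: 13,400 m³ at 72.1 PSU (salt = 966,140)
After addition: salt = 966,140 + 5,630×39.1 = 1,186,273; volume = 19,030 m³
S = 1,186,273 / 19,030 = 62.337 PSU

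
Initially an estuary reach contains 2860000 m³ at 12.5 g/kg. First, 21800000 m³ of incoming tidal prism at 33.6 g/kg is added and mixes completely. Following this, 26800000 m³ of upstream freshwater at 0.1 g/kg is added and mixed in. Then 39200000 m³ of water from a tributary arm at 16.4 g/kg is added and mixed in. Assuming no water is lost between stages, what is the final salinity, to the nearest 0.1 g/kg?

Mass of salt is conserved:
Initial salt = 2,860,000×12.5 = 35,750,000
After stage 1: salt = 35,750,000 + 21,800,000×33.6 = 768,230,000; volume = 24,660,000 m³; S = 31.153 g/kg
After stage 2: salt = 768,230,000 + 26,800,000×0.1 = 770,910,000; volume = 51,460,000 m³; S = 14.981 g/kg
After stage 3: salt = 770,910,000 + 39,200,000×16.4 = 1,413,790,000; volume = 90,660,000 m³
S = 1,413,790,000 / 90,660,000 = 15.5944 g/kg

15.6 g/kg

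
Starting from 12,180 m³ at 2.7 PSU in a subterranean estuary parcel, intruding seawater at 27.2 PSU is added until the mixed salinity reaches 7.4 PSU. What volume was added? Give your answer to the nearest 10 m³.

2890 m³

Salt balance: 12,180×2.7 + V×27.2 = (12,180+V)×7.4
32,886 + 27.2V = 90,132 + 7.4V
57,246 = 19.8V
V = 2,891.21 m³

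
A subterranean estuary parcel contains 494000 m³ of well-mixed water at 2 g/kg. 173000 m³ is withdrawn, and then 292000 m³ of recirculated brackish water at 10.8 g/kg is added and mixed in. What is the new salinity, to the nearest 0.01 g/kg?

6.19 g/kg

Remaining after removal: 321,000 m³ at 2 g/kg (salt = 642,000)
After addition: salt = 642,000 + 292,000×10.8 = 3,795,600; volume = 613,000 m³
S = 3,795,600 / 613,000 = 6.1918 g/kg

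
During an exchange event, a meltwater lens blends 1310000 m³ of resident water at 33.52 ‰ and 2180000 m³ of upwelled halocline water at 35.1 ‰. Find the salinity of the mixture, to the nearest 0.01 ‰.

Total salt / total volume:
salt = 1,310,000×33.52 + 2,180,000×35.1 = 43,911,200 + 76,518,000 = 120,429,200
volume = 1,310,000 + 2,180,000 = 3,490,000 m³
S = 120,429,200 / 3,490,000 = 34.5069 ‰

34.51 ‰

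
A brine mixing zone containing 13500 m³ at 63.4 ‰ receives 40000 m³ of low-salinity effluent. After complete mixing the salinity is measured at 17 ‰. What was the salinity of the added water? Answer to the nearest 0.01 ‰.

Salt balance: 13,500×63.4 + 40,000×S = 53,500×17
855,900 + 40,000·S = 909,500
S = (909,500 − 855,900) / 40,000 = 1.34 ‰

1.34 ‰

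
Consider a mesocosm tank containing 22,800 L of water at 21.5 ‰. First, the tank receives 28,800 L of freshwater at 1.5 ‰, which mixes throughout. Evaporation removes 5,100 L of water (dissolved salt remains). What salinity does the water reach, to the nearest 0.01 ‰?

After mixing: salt = 22,800×21.5 + 28,800×1.5 = 533,400; volume = 51,600 L
After evaporation: salt unchanged = 533,400; volume = 51,600 − 5,100 = 46,500 L
S = 533,400 / 46,500 = 11.471 ‰

11.47 ‰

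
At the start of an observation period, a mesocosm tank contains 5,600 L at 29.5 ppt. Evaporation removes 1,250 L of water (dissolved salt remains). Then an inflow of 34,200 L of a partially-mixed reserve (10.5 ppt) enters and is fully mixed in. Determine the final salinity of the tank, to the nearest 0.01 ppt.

13.60 ppt

After evaporation: salt = 5,600×29.5 = 165,200; volume = 5,600 − 1,250 = 4,350 L
After mixing: salt = 165,200 + 34,200×10.5 = 524,300; volume = 4,350 + 34,200 = 38,550 L
S = 524,300 / 38,550 = 13.6005 ppt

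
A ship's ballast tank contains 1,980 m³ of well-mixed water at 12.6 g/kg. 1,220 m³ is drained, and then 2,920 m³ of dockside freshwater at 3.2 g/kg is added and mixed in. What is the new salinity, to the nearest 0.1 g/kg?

5.1 g/kg

Remaining after removal: 760 m³ at 12.6 g/kg (salt = 9,576)
After addition: salt = 9,576 + 2,920×3.2 = 18,920; volume = 3,680 m³
S = 18,920 / 3,680 = 5.1413 g/kg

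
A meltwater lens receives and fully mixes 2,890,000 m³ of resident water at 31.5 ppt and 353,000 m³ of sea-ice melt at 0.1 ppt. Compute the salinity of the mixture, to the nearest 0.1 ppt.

28.1 ppt

Total salt / total volume:
salt = 2,890,000×31.5 + 353,000×0.1 = 91,035,000 + 35,300 = 91,070,300
volume = 2,890,000 + 353,000 = 3,243,000 m³
S = 91,070,300 / 3,243,000 = 28.082 ppt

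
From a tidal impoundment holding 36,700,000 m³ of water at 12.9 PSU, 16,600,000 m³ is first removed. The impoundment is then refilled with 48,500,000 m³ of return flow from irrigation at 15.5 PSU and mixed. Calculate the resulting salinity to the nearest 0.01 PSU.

Remaining after removal: 20,100,000 m³ at 12.9 PSU (salt = 259,290,000)
After addition: salt = 259,290,000 + 48,500,000×15.5 = 1,011,040,000; volume = 68,600,000 m³
S = 1,011,040,000 / 68,600,000 = 14.7382 PSU

14.74 PSU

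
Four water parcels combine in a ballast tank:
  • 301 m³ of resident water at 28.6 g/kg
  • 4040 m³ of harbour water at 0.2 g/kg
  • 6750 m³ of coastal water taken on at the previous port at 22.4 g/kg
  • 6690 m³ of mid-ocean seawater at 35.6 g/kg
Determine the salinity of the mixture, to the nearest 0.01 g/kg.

Salt balance:
salt = 301×28.6 + 4,040×0.2 + 6,750×22.4 + 6,690×35.6 = 8,608.6 + 808 + 151,200 + 238,164 = 398,780.6
volume = 301 + 4,040 + 6,750 + 6,690 = 17,781 m³
S = 398,780.6 / 17,781 = 22.4273 g/kg

22.43 g/kg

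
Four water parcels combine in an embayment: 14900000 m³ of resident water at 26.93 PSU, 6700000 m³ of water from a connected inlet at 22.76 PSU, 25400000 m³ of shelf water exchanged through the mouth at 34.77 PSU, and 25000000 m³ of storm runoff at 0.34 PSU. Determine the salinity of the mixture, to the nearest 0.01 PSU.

Salt balance:
salt = 14,900,000×26.93 + 6,700,000×22.76 + 25,400,000×34.77 + 25,000,000×0.34 = 401,257,000 + 152,492,000 + 883,158,000 + 8,500,000 = 1,445,407,000
volume = 14,900,000 + 6,700,000 + 25,400,000 + 25,000,000 = 72,000,000 m³
S = 1,445,407,000 / 72,000,000 = 20.0751 PSU

20.08 PSU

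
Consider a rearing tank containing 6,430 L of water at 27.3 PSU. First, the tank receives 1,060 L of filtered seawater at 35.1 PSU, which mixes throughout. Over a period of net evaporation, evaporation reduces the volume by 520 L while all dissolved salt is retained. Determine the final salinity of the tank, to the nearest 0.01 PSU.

30.52 PSU

After mixing: salt = 6,430×27.3 + 1,060×35.1 = 212,745; volume = 7,490 L
After evaporation: salt unchanged = 212,745; volume = 7,490 − 520 = 6,970 L
S = 212,745 / 6,970 = 30.523 PSU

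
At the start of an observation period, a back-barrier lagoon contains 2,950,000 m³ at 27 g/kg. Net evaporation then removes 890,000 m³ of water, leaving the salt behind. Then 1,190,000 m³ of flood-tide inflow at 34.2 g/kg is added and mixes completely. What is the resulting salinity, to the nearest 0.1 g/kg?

After evaporation: salt = 2,950,000×27 = 79,650,000; volume = 2,950,000 − 890,000 = 2,060,000 m³
After mixing: salt = 79,650,000 + 1,190,000×34.2 = 120,348,000; volume = 2,060,000 + 1,190,000 = 3,250,000 m³
S = 120,348,000 / 3,250,000 = 37.0302 g/kg

37.0 g/kg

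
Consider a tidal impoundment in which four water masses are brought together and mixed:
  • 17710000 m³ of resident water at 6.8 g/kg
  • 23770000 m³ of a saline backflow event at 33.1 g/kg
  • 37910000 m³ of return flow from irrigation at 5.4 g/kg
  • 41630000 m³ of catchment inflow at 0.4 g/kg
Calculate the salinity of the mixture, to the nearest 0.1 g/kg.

Conserving salt mass:
salt = 17,710,000×6.8 + 23,770,000×33.1 + 37,910,000×5.4 + 41,630,000×0.4 = 120,428,000 + 786,787,000 + 204,714,000 + 16,652,000 = 1,128,581,000
volume = 17,710,000 + 23,770,000 + 37,910,000 + 41,630,000 = 121,020,000 m³
S = 1,128,581,000 / 121,020,000 = 9.326 g/kg

9.3 g/kg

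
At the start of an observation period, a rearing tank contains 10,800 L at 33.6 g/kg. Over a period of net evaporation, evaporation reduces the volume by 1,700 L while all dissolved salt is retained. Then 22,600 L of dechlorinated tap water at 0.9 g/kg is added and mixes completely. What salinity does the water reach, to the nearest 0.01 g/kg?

After evaporation: salt = 10,800×33.6 = 362,880; volume = 10,800 − 1,700 = 9,100 L
After mixing: salt = 362,880 + 22,600×0.9 = 383,220; volume = 9,100 + 22,600 = 31,700 L
S = 383,220 / 31,700 = 12.089 g/kg

12.09 g/kg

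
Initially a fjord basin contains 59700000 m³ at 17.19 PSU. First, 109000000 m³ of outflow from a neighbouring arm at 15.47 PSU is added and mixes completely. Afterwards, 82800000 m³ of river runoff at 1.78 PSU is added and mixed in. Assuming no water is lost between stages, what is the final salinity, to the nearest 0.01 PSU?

Total salt / total volume:
Initial salt = 59,700,000×17.19 = 1,026,243,000
After stage 1: salt = 1,026,243,000 + 109,000,000×15.47 = 2,712,473,000; volume = 168,700,000 m³; S = 16.079 PSU
After stage 2: salt = 2,712,473,000 + 82,800,000×1.78 = 2,859,857,000; volume = 251,500,000 m³
S = 2,859,857,000 / 251,500,000 = 11.3712 PSU

11.37 PSU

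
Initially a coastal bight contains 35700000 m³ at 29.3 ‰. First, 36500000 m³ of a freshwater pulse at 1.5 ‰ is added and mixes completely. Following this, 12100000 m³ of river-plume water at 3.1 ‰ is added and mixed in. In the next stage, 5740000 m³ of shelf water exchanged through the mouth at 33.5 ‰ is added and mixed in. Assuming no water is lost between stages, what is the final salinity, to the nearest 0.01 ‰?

14.78 ‰

Total salt / total volume:
Initial salt = 35,700,000×29.3 = 1,046,010,000
After stage 1: salt = 1,046,010,000 + 36,500,000×1.5 = 1,100,760,000; volume = 72,200,000 m³; S = 15.246 ‰
After stage 2: salt = 1,100,760,000 + 12,100,000×3.1 = 1,138,270,000; volume = 84,300,000 m³; S = 13.503 ‰
After stage 3: salt = 1,138,270,000 + 5,740,000×33.5 = 1,330,560,000; volume = 90,040,000 m³
S = 1,330,560,000 / 90,040,000 = 14.7774 ‰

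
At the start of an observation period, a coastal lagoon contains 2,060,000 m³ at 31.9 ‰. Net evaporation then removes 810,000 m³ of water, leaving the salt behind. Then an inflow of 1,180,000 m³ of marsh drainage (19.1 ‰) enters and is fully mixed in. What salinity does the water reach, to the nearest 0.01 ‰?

36.32 ‰

After evaporation: salt = 2,060,000×31.9 = 65,714,000; volume = 2,060,000 − 810,000 = 1,250,000 m³
After mixing: salt = 65,714,000 + 1,180,000×19.1 = 88,252,000; volume = 1,250,000 + 1,180,000 = 2,430,000 m³
S = 88,252,000 / 2,430,000 = 36.3177 ‰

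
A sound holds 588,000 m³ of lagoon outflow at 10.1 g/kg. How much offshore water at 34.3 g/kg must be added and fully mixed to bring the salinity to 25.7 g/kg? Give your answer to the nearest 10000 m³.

1070000 m³

Salt balance: 588,000×10.1 + V×34.3 = (588,000+V)×25.7
5,938,800 + 34.3V = 15,111,600 + 25.7V
9,172,800 = 8.6V
V = 1,066,604.65 m³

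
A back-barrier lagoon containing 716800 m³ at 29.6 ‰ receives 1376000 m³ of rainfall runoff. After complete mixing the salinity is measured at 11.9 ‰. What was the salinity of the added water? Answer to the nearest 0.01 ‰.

Salt balance: 716,800×29.6 + 1,376,000×S = 2,092,800×11.9
21,217,280 + 1,376,000·S = 24,904,320
S = (24,904,320 − 21,217,280) / 1,376,000 = 2.6795 ‰

2.68 ‰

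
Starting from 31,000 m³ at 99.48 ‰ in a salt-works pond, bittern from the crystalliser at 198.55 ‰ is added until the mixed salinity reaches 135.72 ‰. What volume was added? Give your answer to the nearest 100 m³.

17900 m³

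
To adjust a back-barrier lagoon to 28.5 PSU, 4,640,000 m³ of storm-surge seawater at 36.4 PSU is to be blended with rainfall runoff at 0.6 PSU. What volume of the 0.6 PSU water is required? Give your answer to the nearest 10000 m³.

Salt balance: 4,640,000×36.4 + V×0.6 = (4,640,000+V)×28.5
168,896,000 + 0.6V = 132,240,000 + 28.5V
36,656,000 = 27.9V
V = 1,313,835.13 m³

1310000 m³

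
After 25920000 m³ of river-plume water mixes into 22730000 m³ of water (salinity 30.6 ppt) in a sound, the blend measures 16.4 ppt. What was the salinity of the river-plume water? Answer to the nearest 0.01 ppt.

3.95 ppt

Salt balance: 22,730,000×30.6 + 25,920,000×S = 48,650,000×16.4
695,538,000 + 25,920,000·S = 797,860,000
S = (797,860,000 − 695,538,000) / 25,920,000 = 3.9476 ppt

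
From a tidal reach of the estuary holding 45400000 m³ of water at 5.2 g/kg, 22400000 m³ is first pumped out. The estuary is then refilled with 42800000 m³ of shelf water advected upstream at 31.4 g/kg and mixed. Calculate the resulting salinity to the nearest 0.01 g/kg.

Remaining after removal: 23,000,000 m³ at 5.2 g/kg (salt = 119,600,000)
After addition: salt = 119,600,000 + 42,800,000×31.4 = 1,463,520,000; volume = 65,800,000 m³
S = 1,463,520,000 / 65,800,000 = 22.2419 g/kg

22.24 g/kg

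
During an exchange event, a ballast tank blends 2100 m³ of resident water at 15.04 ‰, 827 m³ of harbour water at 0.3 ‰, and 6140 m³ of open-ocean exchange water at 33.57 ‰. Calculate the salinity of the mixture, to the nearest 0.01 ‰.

Conserving salt mass:
salt = 2,100×15.04 + 827×0.3 + 6,140×33.57 = 31,584 + 248.1 + 206,119.8 = 237,951.9
volume = 2,100 + 827 + 6,140 = 9,067 m³
S = 237,951.9 / 9,067 = 26.2437 ‰

26.24 ‰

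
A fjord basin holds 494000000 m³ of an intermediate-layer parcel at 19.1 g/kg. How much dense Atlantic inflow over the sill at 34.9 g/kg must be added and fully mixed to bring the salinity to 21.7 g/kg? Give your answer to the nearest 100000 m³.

Salt balance: 494,000,000×19.1 + V×34.9 = (494,000,000+V)×21.7
9,435,400,000 + 34.9V = 10,719,800,000 + 21.7V
1,284,400,000 = 13.2V
V = 97,303,030.3 m³

97300000 m³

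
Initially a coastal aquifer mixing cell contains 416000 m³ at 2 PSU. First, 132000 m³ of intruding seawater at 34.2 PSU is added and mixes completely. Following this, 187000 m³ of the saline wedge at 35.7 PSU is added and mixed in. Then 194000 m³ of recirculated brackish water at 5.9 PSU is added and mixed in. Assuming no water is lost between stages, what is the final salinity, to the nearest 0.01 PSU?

Total salt / total volume:
Initial salt = 416,000×2 = 832,000
After stage 1: salt = 832,000 + 132,000×34.2 = 5,346,400; volume = 548,000 m³; S = 9.756 PSU
After stage 2: salt = 5,346,400 + 187,000×35.7 = 12,022,300; volume = 735,000 m³; S = 16.357 PSU
After stage 3: salt = 12,022,300 + 194,000×5.9 = 13,166,900; volume = 929,000 m³
S = 13,166,900 / 929,000 = 14.1732 PSU

14.17 PSU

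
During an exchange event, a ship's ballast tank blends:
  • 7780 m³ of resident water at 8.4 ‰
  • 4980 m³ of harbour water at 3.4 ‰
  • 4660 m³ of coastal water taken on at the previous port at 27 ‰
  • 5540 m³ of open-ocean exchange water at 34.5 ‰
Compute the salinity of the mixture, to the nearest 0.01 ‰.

Conserving salt mass:
salt = 7,780×8.4 + 4,980×3.4 + 4,660×27 + 5,540×34.5 = 65,352 + 16,932 + 125,820 + 191,130 = 399,234
volume = 7,780 + 4,980 + 4,660 + 5,540 = 22,960 m³
S = 399,234 / 22,960 = 17.3882 ‰

17.39 ‰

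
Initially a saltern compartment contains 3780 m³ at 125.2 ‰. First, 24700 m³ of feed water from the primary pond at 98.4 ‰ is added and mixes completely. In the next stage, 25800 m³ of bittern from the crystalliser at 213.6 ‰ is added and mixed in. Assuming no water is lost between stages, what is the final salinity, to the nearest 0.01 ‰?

155.02 ‰

Weighted by volume,
Initial salt = 3,780×125.2 = 473,256
After stage 1: salt = 473,256 + 24,700×98.4 = 2,903,736; volume = 28,480 m³; S = 101.957 ‰
After stage 2: salt = 2,903,736 + 25,800×213.6 = 8,414,616; volume = 54,280 m³
S = 8,414,616 / 54,280 = 155.0224 ‰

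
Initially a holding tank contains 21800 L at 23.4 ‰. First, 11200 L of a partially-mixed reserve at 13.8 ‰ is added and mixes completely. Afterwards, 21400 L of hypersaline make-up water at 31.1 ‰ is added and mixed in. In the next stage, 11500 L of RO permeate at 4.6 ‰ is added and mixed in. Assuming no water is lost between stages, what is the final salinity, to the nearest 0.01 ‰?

20.99 ‰

Weighted by volume,
Initial salt = 21,800×23.4 = 510,120
After stage 1: salt = 510,120 + 11,200×13.8 = 664,680; volume = 33,000 L; S = 20.142 ‰
After stage 2: salt = 664,680 + 21,400×31.1 = 1,330,220; volume = 54,400 L; S = 24.453 ‰
After stage 3: salt = 1,330,220 + 11,500×4.6 = 1,383,120; volume = 65,900 L
S = 1,383,120 / 65,900 = 20.9882 ‰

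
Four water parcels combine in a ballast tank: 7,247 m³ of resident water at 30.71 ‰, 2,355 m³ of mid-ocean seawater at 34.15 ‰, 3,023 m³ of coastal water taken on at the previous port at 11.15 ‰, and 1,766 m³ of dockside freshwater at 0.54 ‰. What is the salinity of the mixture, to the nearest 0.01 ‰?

Weighted by volume,
salt = 7,247×30.71 + 2,355×34.15 + 3,023×11.15 + 1,766×0.54 = 222,555.37 + 80,423.25 + 33,706.45 + 953.64 = 337,638.71
volume = 7,247 + 2,355 + 3,023 + 1,766 = 14,391 m³
S = 337,638.71 / 14,391 = 23.4618 ‰

23.46 ‰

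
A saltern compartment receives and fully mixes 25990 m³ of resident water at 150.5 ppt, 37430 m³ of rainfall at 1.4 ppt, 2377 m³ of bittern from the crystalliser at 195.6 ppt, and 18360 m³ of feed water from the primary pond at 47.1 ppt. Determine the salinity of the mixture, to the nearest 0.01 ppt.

Weighted by volume,
salt = 25,990×150.5 + 37,430×1.4 + 2,377×195.6 + 18,360×47.1 = 3,911,495 + 52,402 + 464,941.2 + 864,756 = 5,293,594.2
volume = 25,990 + 37,430 + 2,377 + 18,360 = 84,157 m³
S = 5,293,594.2 / 84,157 = 62.9014 ppt

62.90 ppt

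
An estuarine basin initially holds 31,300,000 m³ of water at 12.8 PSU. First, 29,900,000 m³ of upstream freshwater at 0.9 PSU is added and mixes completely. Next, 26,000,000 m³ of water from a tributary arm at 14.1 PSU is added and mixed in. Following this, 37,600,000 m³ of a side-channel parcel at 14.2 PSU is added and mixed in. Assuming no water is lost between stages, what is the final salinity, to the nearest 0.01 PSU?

10.64 PSU

Total salt / total volume:
Initial salt = 31,300,000×12.8 = 400,640,000
After stage 1: salt = 400,640,000 + 29,900,000×0.9 = 427,550,000; volume = 61,200,000 m³; S = 6.986 PSU
After stage 2: salt = 427,550,000 + 26,000,000×14.1 = 794,150,000; volume = 87,200,000 m³; S = 9.107 PSU
After stage 3: salt = 794,150,000 + 37,600,000×14.2 = 1,328,070,000; volume = 124,800,000 m³
S = 1,328,070,000 / 124,800,000 = 10.6416 PSU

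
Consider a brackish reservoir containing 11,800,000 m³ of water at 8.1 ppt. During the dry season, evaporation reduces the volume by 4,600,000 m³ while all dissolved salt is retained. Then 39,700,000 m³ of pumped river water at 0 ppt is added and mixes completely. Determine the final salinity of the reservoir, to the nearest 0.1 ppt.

After evaporation: salt = 11,800,000×8.1 = 95,580,000; volume = 11,800,000 − 4,600,000 = 7,200,000 m³
After mixing: salt = 95,580,000 + 39,700,000×0 = 95,580,000; volume = 7,200,000 + 39,700,000 = 46,900,000 m³
S = 95,580,000 / 46,900,000 = 2.038 ppt

2.0 ppt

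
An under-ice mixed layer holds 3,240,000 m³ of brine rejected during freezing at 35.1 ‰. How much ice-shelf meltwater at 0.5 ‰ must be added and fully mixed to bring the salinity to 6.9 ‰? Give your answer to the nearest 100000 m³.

14300000 m³

Salt balance: 3,240,000×35.1 + V×0.5 = (3,240,000+V)×6.9
113,724,000 + 0.5V = 22,356,000 + 6.9V
91,368,000 = 6.4V
V = 14,276,250 m³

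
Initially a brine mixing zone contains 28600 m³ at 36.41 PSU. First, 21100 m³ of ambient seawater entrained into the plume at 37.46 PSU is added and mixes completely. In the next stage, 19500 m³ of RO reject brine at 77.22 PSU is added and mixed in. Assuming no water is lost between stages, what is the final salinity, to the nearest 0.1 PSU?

By conservation of dissolved salt,
Initial salt = 28,600×36.41 = 1,041,326
After stage 1: salt = 1,041,326 + 21,100×37.46 = 1,831,732; volume = 49,700 m³; S = 36.856 PSU
After stage 2: salt = 1,831,732 + 19,500×77.22 = 3,337,522; volume = 69,200 m³
S = 3,337,522 / 69,200 = 48.2301 PSU

48.2 PSU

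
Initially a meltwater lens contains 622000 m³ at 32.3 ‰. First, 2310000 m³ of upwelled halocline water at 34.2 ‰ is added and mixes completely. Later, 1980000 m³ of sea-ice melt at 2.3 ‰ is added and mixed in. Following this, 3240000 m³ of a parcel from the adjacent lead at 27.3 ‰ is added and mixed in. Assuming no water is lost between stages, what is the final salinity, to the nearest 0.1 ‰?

23.6 ‰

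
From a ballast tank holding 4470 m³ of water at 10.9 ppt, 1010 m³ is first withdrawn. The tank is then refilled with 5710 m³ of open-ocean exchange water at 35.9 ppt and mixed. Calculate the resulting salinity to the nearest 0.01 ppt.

26.47 ppt

Remaining after removal: 3,460 m³ at 10.9 ppt (salt = 37,714)
After addition: salt = 37,714 + 5,710×35.9 = 242,703; volume = 9,170 m³
S = 242,703 / 9,170 = 26.4671 ppt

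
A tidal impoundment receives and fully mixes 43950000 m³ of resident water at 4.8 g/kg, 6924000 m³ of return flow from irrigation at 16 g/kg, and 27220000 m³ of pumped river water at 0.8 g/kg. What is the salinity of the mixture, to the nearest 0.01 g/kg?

4.40 g/kg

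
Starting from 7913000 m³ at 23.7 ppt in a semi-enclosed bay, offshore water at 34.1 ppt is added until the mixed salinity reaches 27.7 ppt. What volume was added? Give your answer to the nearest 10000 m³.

4950000 m³

Salt balance: 7,913,000×23.7 + V×34.1 = (7,913,000+V)×27.7
187,538,100 + 34.1V = 219,190,100 + 27.7V
31,652,000 = 6.4V
V = 4,945,625 m³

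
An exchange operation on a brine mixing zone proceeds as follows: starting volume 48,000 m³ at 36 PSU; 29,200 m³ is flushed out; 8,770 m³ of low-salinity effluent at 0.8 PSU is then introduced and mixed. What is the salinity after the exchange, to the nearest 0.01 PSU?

24.80 PSU

Remaining after removal: 18,800 m³ at 36 PSU (salt = 676,800)
After addition: salt = 676,800 + 8,770×0.8 = 683,816; volume = 27,570 m³
S = 683,816 / 27,570 = 24.8029 PSU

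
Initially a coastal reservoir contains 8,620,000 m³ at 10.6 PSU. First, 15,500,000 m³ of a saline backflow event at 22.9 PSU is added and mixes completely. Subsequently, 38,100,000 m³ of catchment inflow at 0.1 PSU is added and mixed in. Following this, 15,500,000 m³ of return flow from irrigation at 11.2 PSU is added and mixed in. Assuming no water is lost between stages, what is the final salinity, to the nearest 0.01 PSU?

8.03 PSU

By conservation of dissolved salt,
Initial salt = 8,620,000×10.6 = 91,372,000
After stage 1: salt = 91,372,000 + 15,500,000×22.9 = 446,322,000; volume = 24,120,000 m³; S = 18.504 PSU
After stage 2: salt = 446,322,000 + 38,100,000×0.1 = 450,132,000; volume = 62,220,000 m³; S = 7.235 PSU
After stage 3: salt = 450,132,000 + 15,500,000×11.2 = 623,732,000; volume = 77,720,000 m³
S = 623,732,000 / 77,720,000 = 8.0254 PSU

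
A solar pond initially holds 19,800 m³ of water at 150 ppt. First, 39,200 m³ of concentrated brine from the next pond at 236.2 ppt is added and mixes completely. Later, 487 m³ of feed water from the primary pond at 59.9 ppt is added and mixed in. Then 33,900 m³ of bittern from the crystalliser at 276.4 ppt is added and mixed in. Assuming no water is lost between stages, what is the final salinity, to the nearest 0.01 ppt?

231.60 ppt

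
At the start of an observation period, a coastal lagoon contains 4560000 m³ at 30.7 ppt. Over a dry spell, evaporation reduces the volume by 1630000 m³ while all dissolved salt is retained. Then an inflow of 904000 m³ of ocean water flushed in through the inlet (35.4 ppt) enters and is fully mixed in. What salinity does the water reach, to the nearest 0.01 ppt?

44.86 ppt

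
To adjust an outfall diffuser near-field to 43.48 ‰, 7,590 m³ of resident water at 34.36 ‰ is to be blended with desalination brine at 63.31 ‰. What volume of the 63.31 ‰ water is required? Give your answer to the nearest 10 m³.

3490 m³

Salt balance: 7,590×34.36 + V×63.31 = (7,590+V)×43.48
260,792.4 + 63.31V = 330,013.2 + 43.48V
69,220.8 = 19.83V
V = 3,490.71 m³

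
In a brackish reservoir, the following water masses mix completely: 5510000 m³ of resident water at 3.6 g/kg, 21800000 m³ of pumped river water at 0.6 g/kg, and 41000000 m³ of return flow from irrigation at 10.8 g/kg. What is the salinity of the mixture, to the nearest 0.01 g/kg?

Salt balance:
salt = 5,510,000×3.6 + 21,800,000×0.6 + 41,000,000×10.8 = 19,836,000 + 13,080,000 + 442,800,000 = 475,716,000
volume = 5,510,000 + 21,800,000 + 41,000,000 = 68,310,000 m³
S = 475,716,000 / 68,310,000 = 6.9641 g/kg

6.96 g/kg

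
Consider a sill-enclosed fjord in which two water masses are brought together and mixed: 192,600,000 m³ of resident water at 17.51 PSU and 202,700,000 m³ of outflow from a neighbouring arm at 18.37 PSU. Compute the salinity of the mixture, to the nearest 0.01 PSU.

17.95 PSU

Salt balance:
salt = 192,600,000×17.51 + 202,700,000×18.37 = 3,372,426,000 + 3,723,599,000 = 7,096,025,000
volume = 192,600,000 + 202,700,000 = 395,300,000 m³
S = 7,096,025,000 / 395,300,000 = 17.951 PSU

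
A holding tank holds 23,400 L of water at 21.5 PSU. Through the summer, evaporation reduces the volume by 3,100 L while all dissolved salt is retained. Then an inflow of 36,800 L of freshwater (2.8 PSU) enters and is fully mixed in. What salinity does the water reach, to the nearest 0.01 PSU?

After evaporation: salt = 23,400×21.5 = 503,100; volume = 23,400 − 3,100 = 20,300 L
After mixing: salt = 503,100 + 36,800×2.8 = 606,140; volume = 20,300 + 36,800 = 57,100 L
S = 606,140 / 57,100 = 10.6154 PSU

10.62 PSU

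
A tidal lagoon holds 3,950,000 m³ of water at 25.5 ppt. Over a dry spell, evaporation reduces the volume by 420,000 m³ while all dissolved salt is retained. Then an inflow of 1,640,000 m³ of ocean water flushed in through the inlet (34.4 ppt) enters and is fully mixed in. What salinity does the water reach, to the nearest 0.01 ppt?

30.39 ppt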